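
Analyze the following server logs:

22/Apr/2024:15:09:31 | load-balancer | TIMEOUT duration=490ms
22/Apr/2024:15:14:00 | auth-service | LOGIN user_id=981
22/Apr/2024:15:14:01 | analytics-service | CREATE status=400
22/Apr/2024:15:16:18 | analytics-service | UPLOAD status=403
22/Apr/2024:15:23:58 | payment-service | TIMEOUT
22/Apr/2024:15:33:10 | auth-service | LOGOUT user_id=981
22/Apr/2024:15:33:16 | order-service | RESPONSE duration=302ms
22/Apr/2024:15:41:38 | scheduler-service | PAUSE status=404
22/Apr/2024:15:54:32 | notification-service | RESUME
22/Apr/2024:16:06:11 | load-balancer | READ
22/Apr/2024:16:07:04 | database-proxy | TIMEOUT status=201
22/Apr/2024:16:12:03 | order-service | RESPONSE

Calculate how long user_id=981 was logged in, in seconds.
1150

To calculate session duration:

1. Find LOGIN event for user_id=981: 22/Apr/2024:15:14:00
2. Find LOGOUT event for user_id=981: 22/Apr/2024:15:33:10
3. Session duration: 22/Apr/2024:15:33:10 - 22/Apr/2024:15:14:00 = 1150 seconds (19 minutes)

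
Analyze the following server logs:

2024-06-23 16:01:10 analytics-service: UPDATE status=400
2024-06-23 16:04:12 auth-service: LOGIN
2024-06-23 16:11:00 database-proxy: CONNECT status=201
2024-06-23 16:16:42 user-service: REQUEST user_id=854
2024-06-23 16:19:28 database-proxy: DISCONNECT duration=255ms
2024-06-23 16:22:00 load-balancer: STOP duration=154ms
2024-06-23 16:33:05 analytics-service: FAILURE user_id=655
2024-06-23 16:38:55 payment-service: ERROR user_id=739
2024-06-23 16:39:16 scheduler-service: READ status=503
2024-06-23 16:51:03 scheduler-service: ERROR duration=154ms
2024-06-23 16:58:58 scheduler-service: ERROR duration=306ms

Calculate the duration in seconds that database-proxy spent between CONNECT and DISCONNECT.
508

To calculate state duration:

1. Find CONNECT event for database-proxy: 2024-06-23 16:11:00
2. Find DISCONNECT event for database-proxy: 2024-06-23 16:19:28
3. Calculate duration: 2024-06-23 16:19:28 - 2024-06-23 16:11:00 = 508 seconds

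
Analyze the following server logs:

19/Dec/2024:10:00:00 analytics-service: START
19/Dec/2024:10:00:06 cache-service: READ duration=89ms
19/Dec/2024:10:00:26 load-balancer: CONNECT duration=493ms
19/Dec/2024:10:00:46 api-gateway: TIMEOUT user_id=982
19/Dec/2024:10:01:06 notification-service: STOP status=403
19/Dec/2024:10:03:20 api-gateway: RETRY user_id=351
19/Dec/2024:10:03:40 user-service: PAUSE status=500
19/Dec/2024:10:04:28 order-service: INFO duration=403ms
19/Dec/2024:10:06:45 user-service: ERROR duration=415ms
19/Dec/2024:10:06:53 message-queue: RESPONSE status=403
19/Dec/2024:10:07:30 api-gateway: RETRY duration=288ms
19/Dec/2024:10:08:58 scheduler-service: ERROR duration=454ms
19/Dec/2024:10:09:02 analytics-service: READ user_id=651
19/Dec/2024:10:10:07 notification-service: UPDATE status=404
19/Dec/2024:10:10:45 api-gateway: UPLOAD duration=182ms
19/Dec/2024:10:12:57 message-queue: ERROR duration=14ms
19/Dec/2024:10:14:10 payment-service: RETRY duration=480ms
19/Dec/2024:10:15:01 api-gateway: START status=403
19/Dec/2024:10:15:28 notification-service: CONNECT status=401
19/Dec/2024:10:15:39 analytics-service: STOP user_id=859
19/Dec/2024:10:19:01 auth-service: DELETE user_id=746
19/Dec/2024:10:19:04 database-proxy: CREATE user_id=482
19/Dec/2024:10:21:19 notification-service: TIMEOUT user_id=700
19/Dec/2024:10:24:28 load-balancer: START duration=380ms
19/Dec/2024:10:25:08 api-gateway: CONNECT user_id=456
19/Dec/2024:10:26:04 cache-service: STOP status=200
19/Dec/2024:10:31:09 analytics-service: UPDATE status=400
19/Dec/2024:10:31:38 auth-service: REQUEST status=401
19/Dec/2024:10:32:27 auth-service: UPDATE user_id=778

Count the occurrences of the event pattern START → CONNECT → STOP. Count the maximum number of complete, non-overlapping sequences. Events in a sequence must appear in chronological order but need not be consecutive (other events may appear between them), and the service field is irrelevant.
3

To count sequences:

1. Look for pattern: START → CONNECT → STOP
2. Greedily scan the log in chronological order, matching each sequence element in turn (ignoring service)
3. Each time the full pattern completes, increment the count and restart matching from the next event
4. Complete non-overlapping sequences found: 3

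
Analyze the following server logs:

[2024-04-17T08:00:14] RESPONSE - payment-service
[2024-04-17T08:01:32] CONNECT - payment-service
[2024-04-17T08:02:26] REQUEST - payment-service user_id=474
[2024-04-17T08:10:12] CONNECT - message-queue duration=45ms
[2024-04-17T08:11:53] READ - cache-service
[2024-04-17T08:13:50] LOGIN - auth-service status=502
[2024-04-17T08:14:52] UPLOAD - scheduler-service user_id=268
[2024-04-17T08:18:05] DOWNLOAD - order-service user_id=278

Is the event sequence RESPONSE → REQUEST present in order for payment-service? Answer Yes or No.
Yes

To verify sequence order:

1. Find all events in sequence RESPONSE → REQUEST for payment-service
2. Extract their timestamps
3. Check if timestamps are in ascending order
4. Result: Yes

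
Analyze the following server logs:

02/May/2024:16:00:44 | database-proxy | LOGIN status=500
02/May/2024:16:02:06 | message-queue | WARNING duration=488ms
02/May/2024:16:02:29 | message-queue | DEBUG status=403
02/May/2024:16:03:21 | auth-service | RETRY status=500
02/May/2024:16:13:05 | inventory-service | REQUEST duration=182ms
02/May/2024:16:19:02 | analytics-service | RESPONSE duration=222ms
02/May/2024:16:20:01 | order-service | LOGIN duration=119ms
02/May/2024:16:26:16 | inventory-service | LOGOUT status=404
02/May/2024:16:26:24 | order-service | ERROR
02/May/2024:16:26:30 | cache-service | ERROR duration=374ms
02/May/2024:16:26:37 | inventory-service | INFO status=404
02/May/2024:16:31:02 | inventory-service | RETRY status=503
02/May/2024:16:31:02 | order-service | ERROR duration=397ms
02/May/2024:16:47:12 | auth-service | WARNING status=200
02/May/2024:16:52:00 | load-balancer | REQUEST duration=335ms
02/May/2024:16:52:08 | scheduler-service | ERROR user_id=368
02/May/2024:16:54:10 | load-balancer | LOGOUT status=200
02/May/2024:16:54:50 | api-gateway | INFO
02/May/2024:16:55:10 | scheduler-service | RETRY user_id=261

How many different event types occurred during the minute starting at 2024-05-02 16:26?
3

To count unique event types:

1. Filter events in the minute starting at 2024-05-02 16:26
2. Extract event types from matching entries
3. Count unique types: 3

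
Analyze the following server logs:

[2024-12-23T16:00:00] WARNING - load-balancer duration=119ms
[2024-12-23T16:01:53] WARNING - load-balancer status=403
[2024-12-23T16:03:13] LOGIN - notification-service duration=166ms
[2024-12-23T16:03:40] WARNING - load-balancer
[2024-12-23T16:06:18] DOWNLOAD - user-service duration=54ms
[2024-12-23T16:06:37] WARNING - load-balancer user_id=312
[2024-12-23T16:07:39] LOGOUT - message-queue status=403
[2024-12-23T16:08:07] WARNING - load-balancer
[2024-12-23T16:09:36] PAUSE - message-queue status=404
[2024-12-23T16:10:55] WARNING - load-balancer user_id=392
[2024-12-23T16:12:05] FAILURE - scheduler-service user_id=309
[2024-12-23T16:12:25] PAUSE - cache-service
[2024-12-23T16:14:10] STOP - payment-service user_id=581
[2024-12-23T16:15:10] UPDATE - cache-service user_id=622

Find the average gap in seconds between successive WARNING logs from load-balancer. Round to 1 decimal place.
131.0

To calculate average interval:

1. Find all WARNING events for load-balancer in order
2. Calculate time gaps between consecutive events
3. Compute mean of gaps: 655 / 5 = 131.0 seconds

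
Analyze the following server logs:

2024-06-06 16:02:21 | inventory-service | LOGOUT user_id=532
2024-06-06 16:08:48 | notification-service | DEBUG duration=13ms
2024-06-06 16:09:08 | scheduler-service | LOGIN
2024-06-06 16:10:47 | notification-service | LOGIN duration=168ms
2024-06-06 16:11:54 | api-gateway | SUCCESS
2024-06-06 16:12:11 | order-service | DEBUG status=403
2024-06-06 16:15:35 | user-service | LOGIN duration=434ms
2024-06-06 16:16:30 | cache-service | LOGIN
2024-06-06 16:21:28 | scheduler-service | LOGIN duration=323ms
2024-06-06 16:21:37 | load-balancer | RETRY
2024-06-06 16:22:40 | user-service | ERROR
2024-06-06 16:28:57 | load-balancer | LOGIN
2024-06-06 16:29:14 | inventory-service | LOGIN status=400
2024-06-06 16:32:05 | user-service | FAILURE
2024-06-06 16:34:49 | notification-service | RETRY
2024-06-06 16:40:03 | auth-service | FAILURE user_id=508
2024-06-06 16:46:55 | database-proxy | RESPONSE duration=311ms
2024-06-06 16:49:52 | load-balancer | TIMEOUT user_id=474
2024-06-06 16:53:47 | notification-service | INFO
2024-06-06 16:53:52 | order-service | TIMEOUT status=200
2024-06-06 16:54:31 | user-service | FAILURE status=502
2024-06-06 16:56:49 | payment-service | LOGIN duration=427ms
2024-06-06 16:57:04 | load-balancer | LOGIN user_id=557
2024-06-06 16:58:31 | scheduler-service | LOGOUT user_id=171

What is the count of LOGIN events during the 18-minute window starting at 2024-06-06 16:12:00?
5

To count events in the time window:

1. Window boundaries: 2024-06-06 16:12:00 to 2024-06-06 16:30:00
2. Filter for LOGIN events within this window
3. Count matching events: 5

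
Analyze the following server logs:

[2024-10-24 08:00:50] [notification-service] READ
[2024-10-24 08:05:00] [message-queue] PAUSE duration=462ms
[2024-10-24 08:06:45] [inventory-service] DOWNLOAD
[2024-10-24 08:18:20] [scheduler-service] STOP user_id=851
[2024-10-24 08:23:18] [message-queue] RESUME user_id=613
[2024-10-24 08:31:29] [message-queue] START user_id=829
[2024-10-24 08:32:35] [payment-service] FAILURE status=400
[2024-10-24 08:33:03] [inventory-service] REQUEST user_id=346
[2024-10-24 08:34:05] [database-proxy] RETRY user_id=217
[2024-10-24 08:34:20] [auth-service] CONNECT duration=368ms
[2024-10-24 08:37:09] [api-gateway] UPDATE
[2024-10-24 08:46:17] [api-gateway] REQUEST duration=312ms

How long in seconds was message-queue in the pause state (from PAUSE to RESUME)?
1098

To calculate state duration:

1. Find PAUSE event for message-queue: 2024-10-24 08:05:00
2. Find RESUME event for message-queue: 2024-10-24 08:23:18
3. Calculate duration: 2024-10-24 08:23:18 - 2024-10-24 08:05:00 = 1098 seconds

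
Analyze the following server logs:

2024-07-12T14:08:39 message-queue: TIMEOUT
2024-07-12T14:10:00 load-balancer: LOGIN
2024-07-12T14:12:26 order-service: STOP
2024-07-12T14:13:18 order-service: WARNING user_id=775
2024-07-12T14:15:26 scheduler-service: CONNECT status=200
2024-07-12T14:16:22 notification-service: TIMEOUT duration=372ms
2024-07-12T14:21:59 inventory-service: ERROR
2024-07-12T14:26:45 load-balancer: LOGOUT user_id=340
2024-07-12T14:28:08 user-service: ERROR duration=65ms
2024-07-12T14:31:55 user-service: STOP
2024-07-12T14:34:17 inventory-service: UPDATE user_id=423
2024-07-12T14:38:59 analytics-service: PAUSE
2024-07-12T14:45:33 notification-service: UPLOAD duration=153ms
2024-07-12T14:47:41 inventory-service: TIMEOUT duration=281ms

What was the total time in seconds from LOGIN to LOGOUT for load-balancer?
1005

To calculate state duration:

1. Find LOGIN event for load-balancer: 2024-07-12T14:10:00
2. Find LOGOUT event for load-balancer: 2024-07-12T14:26:45
3. Calculate duration: 2024-07-12T14:26:45 - 2024-07-12T14:10:00 = 1005 seconds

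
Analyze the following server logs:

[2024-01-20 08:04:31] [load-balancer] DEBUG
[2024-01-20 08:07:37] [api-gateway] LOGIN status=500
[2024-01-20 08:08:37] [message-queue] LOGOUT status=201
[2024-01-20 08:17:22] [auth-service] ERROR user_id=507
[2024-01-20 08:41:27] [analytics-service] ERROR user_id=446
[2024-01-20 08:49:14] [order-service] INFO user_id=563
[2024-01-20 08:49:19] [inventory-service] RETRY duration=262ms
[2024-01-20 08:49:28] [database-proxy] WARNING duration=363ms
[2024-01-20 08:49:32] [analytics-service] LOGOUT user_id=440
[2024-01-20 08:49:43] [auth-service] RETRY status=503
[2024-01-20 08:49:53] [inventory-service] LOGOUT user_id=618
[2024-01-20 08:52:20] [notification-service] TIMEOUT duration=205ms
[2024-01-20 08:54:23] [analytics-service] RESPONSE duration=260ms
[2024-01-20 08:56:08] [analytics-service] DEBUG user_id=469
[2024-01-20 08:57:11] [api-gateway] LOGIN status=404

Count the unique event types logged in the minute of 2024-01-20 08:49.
4

To count unique event types:

1. Filter events in the minute starting at 2024-01-20 08:49
2. Extract event types from matching entries
3. Count unique types: 4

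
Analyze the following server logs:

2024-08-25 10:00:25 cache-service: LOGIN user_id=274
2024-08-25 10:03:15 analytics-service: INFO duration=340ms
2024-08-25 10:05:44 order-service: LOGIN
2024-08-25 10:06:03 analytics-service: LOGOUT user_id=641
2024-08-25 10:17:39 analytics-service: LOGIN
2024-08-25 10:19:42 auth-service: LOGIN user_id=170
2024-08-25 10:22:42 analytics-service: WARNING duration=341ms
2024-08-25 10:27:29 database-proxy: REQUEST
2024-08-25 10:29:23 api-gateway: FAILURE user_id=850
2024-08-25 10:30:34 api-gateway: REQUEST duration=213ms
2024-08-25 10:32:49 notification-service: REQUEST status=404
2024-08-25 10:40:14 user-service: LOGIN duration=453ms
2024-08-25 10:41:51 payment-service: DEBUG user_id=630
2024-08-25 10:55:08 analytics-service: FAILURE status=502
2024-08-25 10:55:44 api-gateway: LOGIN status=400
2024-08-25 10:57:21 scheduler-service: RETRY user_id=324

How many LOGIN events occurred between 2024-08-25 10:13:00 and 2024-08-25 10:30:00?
2

To count events in the time window:

1. Window boundaries: 2024-08-25 10:13:00 to 2024-08-25 10:30:00
2. Filter for LOGIN events within this window
3. Count matching events: 2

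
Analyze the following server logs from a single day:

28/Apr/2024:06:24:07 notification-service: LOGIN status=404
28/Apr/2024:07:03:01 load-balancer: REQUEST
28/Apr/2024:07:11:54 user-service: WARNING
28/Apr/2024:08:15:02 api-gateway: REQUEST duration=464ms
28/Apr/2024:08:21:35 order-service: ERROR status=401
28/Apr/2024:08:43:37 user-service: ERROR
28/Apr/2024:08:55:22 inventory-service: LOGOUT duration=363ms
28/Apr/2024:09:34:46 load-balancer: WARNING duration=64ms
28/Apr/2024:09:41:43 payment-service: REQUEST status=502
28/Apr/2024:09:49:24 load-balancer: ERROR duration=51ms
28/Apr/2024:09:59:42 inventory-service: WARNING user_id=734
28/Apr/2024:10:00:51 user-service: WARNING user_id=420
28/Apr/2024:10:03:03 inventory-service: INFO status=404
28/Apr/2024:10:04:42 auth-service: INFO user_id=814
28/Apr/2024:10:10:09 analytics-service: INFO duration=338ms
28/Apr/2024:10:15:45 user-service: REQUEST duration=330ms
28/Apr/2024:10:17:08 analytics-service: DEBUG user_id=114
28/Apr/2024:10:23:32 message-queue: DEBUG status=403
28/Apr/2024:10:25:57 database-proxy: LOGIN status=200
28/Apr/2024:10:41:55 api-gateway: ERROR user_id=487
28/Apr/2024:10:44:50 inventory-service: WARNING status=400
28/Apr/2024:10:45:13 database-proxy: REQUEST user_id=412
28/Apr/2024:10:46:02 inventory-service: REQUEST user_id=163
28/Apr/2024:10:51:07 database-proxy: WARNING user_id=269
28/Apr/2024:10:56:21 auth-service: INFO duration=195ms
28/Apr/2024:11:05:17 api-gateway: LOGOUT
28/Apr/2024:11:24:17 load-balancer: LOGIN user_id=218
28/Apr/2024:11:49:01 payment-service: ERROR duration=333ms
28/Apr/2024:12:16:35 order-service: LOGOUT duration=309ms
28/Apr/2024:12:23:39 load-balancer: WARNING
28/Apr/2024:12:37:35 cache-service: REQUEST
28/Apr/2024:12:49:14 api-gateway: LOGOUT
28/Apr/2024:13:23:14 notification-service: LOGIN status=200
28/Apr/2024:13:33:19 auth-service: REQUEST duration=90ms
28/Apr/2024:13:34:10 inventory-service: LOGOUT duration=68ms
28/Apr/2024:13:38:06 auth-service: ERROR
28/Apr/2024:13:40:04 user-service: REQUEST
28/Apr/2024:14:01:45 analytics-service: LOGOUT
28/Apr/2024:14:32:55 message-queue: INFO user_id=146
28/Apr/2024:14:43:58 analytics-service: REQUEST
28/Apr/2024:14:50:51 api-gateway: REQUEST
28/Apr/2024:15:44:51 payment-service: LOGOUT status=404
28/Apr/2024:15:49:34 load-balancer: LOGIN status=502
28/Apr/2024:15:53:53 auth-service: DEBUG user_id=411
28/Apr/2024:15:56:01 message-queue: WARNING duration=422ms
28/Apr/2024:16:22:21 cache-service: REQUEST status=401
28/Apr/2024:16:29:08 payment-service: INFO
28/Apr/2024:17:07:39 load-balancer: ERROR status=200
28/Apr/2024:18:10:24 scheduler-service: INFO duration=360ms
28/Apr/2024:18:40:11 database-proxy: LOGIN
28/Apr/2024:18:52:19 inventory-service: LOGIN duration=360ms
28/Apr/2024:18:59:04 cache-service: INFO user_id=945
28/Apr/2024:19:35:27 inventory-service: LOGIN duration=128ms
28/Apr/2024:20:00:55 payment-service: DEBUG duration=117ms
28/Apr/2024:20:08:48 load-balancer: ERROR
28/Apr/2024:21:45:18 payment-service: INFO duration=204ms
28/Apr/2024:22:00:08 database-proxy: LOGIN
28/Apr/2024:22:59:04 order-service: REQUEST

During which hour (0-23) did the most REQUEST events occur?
10

To find the peak hour:

1. Group all REQUEST events by hour
2. Count events in each hour
3. Find hour with maximum count
4. Peak hour: 10 (with 3 events)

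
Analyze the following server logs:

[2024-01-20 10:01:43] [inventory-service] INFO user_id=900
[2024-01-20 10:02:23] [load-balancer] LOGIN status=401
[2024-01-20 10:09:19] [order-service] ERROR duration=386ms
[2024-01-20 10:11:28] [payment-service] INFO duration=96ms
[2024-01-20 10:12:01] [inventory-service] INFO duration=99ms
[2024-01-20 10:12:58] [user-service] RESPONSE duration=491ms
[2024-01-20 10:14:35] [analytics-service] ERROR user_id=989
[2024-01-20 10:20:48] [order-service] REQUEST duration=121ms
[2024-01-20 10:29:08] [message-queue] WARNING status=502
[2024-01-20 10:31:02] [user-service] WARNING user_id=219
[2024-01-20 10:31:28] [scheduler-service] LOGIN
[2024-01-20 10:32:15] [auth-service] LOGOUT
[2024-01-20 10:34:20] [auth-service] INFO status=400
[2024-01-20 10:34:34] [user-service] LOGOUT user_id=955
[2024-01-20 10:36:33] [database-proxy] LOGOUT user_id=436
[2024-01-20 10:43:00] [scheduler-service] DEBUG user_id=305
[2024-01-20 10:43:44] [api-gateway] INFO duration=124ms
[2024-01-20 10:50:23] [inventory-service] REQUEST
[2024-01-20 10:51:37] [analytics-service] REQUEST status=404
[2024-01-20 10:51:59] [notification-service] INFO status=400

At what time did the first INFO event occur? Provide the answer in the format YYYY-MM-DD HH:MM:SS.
2024-01-20 10:01:43

To find the first event:

1. Filter for all INFO events
2. Sort by timestamp
3. Select the first one
4. Timestamp: 2024-01-20 10:01:43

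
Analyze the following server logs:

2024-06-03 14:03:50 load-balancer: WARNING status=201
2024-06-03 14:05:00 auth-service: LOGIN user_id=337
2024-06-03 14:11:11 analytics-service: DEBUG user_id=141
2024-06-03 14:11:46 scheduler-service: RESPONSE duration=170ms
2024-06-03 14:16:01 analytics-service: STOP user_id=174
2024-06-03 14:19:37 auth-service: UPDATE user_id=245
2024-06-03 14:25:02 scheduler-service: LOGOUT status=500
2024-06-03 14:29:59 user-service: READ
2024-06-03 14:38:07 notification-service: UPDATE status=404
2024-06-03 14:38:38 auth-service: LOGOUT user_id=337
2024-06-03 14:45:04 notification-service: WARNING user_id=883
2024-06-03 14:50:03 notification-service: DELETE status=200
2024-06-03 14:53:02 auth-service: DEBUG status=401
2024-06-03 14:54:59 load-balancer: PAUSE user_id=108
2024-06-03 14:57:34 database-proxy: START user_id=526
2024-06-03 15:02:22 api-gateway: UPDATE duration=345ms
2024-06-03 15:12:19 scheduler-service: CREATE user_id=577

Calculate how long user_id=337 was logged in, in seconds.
2018

To calculate session duration:

1. Find LOGIN event for user_id=337: 2024-06-03 14:05:00
2. Find LOGOUT event for user_id=337: 2024-06-03 14:38:38
3. Session duration: 2024-06-03 14:38:38 - 2024-06-03 14:05:00 = 2018 seconds (33 minutes)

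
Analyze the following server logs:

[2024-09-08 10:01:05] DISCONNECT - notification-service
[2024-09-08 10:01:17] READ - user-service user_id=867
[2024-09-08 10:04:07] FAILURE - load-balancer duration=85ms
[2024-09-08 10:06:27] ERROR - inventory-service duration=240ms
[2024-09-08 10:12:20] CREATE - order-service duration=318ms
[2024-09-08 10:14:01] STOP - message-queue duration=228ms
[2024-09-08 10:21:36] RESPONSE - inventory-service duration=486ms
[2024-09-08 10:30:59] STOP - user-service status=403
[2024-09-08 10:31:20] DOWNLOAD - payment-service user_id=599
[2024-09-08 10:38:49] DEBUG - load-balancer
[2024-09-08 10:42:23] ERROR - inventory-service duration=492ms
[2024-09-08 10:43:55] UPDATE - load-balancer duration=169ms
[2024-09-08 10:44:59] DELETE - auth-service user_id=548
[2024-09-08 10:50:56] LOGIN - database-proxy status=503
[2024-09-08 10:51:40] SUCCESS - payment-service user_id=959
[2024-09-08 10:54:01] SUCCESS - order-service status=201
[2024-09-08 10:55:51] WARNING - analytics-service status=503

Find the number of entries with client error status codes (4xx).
1

To find matching entries:

1. Pattern to match: client error status codes (4xx)
2. Scan each log entry for the pattern
3. Count matches: 1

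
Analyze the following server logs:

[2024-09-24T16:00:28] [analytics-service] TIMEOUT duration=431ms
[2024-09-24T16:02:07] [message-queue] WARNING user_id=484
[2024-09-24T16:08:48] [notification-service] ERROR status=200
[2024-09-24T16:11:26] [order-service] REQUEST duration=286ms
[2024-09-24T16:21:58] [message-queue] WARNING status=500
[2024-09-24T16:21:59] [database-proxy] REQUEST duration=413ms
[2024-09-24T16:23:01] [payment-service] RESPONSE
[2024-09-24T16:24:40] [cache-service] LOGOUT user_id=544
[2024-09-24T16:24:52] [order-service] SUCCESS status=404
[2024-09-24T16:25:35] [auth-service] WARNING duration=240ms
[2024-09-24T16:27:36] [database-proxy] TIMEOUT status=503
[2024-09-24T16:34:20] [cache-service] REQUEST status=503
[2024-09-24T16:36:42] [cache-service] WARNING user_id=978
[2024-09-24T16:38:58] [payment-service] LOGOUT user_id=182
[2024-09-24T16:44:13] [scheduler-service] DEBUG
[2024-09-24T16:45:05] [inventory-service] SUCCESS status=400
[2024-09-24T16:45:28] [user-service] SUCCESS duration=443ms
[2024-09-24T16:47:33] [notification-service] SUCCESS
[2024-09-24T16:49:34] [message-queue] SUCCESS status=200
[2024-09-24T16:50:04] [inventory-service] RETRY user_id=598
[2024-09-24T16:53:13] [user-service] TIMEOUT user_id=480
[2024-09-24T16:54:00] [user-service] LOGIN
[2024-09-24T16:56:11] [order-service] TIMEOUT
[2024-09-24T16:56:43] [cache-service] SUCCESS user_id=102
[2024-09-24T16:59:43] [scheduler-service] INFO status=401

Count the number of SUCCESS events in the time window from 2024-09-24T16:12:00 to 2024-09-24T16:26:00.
1

To count events in the time window:

1. Window boundaries: 2024-09-24T16:12:00 to 2024-09-24T16:26:00
2. Filter for SUCCESS events within this window
3. Count matching events: 1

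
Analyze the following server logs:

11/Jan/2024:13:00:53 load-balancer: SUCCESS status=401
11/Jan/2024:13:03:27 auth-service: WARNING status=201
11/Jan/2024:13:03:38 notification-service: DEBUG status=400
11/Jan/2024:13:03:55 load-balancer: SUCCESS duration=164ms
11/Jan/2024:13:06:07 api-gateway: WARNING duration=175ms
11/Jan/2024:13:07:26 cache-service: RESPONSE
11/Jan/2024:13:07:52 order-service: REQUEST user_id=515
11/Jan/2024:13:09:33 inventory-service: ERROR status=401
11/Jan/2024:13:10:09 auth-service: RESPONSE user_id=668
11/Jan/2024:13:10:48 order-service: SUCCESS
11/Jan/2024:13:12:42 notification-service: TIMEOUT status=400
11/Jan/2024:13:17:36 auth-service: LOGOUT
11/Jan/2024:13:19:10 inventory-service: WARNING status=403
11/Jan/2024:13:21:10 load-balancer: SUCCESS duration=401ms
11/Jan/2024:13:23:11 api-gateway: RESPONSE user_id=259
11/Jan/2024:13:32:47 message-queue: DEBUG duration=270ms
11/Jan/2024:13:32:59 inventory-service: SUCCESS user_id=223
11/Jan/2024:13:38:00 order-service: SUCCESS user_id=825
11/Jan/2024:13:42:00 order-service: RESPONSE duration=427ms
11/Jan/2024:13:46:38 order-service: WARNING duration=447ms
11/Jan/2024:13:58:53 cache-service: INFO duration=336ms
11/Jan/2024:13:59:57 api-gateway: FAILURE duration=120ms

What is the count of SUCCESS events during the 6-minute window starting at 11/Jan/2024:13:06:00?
1

To count events in the time window:

1. Window boundaries: 11/Jan/2024:13:06:00 to 11/Jan/2024:13:12:00
2. Filter for SUCCESS events within this window
3. Count matching events: 1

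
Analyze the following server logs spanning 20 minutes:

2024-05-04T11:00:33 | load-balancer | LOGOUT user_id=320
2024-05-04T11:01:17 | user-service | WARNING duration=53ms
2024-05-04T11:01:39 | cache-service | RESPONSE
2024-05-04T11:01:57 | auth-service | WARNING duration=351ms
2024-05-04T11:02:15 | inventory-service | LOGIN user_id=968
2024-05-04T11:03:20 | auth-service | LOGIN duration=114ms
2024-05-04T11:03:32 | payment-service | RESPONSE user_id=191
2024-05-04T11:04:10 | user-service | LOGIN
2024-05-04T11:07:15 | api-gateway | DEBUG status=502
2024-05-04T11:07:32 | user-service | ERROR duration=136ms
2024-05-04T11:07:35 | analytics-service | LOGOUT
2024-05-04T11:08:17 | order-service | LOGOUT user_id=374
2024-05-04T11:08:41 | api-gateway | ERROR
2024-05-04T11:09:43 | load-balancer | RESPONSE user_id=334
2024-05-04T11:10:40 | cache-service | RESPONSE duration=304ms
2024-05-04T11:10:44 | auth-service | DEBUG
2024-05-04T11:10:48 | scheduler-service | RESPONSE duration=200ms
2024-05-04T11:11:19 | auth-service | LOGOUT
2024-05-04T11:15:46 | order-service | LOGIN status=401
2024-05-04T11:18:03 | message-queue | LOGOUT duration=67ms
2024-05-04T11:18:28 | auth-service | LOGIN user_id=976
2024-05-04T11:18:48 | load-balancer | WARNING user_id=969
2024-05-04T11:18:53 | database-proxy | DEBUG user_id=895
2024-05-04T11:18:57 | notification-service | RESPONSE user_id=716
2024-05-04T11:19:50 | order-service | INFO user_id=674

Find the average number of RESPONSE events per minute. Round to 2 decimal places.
0.3

To calculate the rate:

1. Count total RESPONSE events: 6
2. Total time period: 20 minutes
3. Rate = 6 / 20 = 0.3 events per minute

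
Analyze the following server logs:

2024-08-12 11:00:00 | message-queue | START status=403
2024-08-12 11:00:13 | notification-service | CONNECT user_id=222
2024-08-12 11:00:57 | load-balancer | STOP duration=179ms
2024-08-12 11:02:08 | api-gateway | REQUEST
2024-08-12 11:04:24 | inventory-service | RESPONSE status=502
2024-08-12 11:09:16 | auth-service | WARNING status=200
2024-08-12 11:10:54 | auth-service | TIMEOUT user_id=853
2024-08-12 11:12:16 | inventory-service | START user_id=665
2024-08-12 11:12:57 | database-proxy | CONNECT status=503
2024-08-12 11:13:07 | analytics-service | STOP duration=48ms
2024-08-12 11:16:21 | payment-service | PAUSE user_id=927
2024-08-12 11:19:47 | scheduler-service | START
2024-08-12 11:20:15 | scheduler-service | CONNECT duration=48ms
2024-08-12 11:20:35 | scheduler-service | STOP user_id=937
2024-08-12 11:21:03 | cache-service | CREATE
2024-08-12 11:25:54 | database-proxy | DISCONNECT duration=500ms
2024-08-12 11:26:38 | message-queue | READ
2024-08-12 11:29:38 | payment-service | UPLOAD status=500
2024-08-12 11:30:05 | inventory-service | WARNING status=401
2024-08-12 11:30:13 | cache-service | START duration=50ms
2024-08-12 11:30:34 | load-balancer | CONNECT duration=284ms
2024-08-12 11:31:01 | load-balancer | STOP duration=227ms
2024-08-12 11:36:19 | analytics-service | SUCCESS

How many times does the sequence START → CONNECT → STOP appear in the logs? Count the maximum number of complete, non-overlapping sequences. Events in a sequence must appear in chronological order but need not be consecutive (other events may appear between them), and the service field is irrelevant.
4

To count sequences:

1. Look for pattern: START → CONNECT → STOP
2. Greedily scan the log in chronological order, matching each sequence element in turn (ignoring service)
3. Each time the full pattern completes, increment the count and restart matching from the next event
4. Complete non-overlapping sequences found: 4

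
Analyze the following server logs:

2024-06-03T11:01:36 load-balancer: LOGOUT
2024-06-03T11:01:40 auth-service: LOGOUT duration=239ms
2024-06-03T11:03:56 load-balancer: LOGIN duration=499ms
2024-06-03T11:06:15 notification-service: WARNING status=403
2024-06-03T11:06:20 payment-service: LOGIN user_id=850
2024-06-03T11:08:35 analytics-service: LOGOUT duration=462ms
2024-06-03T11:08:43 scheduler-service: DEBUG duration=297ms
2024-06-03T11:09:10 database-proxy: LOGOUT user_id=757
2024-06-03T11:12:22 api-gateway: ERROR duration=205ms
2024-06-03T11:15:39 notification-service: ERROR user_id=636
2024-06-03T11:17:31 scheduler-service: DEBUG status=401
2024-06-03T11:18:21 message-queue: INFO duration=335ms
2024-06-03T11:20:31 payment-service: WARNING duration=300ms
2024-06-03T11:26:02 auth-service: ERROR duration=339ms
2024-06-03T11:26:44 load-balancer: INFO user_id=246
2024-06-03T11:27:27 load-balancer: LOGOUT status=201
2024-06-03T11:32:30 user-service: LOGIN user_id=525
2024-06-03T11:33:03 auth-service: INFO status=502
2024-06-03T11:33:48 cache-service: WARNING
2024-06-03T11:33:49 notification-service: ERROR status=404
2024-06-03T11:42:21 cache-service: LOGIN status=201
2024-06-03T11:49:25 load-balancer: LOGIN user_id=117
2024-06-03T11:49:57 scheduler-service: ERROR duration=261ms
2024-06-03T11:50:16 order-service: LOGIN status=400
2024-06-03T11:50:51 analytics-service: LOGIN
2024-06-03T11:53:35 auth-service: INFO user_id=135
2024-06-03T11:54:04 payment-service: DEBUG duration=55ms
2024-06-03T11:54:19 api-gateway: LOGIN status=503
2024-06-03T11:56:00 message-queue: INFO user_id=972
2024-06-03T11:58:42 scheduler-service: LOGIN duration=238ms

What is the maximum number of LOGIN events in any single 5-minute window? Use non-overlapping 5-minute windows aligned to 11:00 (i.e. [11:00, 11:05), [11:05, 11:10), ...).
3

To find the burst window:

1. Divide the log period into non-overlapping 5-minute windows starting at 11:00
2. Count LOGIN events in each window
3. Find the window with maximum count
4. Maximum events in a window: 3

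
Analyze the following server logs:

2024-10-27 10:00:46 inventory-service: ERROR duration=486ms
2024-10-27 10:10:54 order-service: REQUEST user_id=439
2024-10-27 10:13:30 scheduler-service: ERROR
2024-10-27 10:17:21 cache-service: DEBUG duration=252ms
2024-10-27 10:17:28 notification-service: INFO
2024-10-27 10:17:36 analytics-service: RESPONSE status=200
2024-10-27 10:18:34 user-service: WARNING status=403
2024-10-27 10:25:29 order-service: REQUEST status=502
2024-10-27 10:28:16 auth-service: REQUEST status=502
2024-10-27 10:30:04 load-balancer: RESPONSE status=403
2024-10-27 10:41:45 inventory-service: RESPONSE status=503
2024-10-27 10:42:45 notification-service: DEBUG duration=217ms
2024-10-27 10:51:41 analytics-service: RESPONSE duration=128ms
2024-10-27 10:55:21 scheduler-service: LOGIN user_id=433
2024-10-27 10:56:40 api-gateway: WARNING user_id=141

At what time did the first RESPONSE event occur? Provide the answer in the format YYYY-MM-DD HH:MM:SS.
2024-10-27 10:17:36

To find the first event:

1. Filter for all RESPONSE events
2. Sort by timestamp
3. Select the first one
4. Timestamp: 2024-10-27 10:17:36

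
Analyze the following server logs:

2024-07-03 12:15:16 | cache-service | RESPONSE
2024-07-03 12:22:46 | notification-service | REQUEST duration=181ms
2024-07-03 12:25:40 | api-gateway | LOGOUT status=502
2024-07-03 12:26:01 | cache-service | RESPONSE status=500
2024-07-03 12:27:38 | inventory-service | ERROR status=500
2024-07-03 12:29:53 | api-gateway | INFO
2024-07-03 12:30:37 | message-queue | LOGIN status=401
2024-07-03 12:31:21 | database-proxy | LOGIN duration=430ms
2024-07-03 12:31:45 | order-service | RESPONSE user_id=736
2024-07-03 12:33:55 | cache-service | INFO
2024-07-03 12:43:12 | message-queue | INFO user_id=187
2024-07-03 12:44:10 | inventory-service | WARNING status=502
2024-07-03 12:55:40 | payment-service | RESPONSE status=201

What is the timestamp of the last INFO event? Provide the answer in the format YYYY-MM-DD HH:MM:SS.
2024-07-03 12:43:12

To find the last event:

1. Filter for all INFO events
2. Sort by timestamp
3. Select the last one
4. Timestamp: 2024-07-03 12:43:12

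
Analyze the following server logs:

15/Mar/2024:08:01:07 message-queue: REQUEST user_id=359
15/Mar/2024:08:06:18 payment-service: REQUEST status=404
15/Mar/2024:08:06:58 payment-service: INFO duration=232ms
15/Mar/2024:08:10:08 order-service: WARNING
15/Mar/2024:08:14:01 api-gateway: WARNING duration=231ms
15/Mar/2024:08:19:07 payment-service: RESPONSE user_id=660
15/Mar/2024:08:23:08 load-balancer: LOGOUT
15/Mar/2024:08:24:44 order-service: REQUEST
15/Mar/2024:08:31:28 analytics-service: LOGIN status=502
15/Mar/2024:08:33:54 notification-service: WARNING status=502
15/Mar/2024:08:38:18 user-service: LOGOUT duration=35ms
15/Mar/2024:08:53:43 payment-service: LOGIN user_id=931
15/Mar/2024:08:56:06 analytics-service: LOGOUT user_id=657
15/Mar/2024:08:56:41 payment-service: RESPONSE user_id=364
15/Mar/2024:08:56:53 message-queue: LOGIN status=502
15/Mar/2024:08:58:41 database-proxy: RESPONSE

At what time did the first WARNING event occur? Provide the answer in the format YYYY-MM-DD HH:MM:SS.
2024-03-15 08:10:08

To find the first event:

1. Filter for all WARNING events
2. Sort by timestamp
3. Select the first one
4. Timestamp: 2024-03-15 08:10:08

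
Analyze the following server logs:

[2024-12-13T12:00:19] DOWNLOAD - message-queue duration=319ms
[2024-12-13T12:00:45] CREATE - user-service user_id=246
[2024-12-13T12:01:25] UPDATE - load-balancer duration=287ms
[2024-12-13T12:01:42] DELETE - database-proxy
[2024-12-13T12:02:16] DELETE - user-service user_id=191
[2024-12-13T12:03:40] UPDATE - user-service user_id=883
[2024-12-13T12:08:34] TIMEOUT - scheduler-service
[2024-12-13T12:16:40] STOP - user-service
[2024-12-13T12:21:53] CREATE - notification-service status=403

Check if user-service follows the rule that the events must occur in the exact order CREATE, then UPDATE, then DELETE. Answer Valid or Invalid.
Invalid

To validate ordering:

1. Required order: CREATE → UPDATE → DELETE
2. Rule: the events must occur in the exact order CREATE, then UPDATE, then DELETE
3. Check actual order of events for user-service
4. Result: Invalid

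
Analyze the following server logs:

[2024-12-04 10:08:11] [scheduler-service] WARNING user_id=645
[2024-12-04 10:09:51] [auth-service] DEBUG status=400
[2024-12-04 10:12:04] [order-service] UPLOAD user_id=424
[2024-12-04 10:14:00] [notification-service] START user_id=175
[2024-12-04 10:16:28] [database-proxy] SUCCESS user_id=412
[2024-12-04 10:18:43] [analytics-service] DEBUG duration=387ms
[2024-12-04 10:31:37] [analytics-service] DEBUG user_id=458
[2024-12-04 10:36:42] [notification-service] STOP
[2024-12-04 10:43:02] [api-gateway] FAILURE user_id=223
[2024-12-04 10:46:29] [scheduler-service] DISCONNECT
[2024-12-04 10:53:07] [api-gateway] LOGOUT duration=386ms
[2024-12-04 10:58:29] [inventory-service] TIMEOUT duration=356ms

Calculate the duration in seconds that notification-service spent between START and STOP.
1362

To calculate state duration:

1. Find START event for notification-service: 2024-12-04 10:14:00
2. Find STOP event for notification-service: 2024-12-04 10:36:42
3. Calculate duration: 2024-12-04 10:36:42 - 2024-12-04 10:14:00 = 1362 seconds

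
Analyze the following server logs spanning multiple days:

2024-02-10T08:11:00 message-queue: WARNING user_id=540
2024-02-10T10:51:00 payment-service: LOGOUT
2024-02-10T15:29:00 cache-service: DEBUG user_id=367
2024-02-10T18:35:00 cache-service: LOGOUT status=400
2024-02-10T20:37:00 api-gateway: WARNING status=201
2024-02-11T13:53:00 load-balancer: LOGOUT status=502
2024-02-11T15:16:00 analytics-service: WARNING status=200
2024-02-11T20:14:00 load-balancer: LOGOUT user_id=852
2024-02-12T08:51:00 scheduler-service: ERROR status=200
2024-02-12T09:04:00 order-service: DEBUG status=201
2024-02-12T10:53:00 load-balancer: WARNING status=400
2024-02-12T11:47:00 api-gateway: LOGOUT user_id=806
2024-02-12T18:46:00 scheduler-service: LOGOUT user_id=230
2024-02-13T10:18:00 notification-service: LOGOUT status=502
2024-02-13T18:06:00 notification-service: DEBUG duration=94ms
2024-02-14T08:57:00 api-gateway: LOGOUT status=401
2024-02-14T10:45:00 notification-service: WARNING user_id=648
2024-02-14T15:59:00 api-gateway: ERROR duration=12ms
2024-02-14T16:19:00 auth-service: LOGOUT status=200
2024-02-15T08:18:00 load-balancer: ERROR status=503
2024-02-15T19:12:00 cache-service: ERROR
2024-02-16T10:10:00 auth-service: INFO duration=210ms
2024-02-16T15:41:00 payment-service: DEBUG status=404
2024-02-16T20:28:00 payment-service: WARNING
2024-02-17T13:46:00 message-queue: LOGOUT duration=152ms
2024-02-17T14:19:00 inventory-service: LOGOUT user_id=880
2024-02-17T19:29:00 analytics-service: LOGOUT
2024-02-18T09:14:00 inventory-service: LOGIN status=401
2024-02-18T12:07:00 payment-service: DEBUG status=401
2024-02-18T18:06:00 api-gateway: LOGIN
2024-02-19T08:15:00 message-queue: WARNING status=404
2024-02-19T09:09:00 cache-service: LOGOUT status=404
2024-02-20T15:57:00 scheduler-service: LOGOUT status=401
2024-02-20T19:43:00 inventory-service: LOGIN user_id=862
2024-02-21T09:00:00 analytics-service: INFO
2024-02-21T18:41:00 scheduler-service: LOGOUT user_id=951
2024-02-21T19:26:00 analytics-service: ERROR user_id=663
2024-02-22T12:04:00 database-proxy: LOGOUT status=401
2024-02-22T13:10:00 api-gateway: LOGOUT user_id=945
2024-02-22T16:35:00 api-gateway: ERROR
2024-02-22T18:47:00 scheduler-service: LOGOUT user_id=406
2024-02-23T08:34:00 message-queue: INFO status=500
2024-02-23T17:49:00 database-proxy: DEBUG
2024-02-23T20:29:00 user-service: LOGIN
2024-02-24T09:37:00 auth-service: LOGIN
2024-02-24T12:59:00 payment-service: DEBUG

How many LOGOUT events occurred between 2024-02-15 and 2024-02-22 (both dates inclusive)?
9

To filter by date range:

1. Date range: 2024-02-15 through 2024-02-22, both dates inclusive
2. Filter for LOGOUT events whose date falls in this range
3. Count matching events: 9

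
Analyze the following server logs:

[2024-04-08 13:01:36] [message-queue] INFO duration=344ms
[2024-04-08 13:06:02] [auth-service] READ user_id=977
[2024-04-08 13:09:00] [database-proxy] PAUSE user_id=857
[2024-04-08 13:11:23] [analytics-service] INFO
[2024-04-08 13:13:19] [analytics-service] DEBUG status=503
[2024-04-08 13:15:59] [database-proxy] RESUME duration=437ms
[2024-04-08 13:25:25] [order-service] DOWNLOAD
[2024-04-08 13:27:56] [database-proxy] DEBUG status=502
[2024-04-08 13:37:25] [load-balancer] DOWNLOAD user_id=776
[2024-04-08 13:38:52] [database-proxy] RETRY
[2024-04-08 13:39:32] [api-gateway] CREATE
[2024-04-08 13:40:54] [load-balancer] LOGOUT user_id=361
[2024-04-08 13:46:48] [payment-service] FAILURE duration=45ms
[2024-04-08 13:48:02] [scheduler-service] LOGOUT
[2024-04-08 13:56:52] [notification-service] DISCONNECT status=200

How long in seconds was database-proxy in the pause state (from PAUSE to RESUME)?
419

To calculate state duration:

1. Find PAUSE event for database-proxy: 2024-04-08 13:09:00
2. Find RESUME event for database-proxy: 2024-04-08 13:15:59
3. Calculate duration: 2024-04-08 13:15:59 - 2024-04-08 13:09:00 = 419 seconds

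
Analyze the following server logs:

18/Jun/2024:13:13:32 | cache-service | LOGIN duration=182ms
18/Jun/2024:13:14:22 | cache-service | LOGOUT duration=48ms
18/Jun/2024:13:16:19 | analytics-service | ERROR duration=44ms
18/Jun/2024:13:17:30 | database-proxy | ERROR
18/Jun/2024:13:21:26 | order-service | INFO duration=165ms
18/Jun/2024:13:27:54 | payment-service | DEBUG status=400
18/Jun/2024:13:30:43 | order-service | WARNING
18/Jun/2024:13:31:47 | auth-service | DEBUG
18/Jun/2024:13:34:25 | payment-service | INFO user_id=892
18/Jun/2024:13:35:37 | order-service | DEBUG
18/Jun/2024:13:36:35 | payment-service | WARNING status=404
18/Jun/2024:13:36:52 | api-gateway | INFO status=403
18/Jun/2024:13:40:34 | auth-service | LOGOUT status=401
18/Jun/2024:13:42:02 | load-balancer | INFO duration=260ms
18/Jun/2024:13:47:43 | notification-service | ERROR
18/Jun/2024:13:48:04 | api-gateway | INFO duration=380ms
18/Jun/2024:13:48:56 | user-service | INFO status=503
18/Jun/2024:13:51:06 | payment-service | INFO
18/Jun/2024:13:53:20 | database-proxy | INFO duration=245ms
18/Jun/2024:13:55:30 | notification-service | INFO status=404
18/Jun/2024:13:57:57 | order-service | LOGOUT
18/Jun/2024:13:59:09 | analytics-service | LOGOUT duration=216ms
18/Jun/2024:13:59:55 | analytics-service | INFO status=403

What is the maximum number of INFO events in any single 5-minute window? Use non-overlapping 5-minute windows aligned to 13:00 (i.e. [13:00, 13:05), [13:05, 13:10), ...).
2

To find the burst window:

1. Divide the log period into non-overlapping 5-minute windows starting at 13:00
2. Count INFO events in each window
3. Find the window with maximum count
4. Maximum events in a window: 2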